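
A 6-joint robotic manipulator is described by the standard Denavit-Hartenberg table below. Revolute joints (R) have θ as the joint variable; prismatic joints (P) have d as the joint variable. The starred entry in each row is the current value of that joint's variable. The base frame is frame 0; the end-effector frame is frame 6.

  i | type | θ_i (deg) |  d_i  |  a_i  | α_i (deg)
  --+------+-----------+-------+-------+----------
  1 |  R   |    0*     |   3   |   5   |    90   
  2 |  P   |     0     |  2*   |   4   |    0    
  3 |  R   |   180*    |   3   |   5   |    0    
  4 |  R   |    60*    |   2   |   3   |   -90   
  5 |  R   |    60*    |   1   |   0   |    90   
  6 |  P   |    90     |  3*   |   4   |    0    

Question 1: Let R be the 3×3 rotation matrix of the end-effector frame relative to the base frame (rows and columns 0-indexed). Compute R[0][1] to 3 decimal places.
0.250

End-effector y-axis (col 1 of R) = (0.2500,-0.8660,0.4330)
R[0][1] = 0.2500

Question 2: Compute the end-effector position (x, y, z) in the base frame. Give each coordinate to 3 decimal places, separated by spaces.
after link 1: o_1 = (5.0000, 0.0000, 3.0000)
after link 2: o_2 = (9.0000, -2.0000, 3.0000)
after link 3: o_3 = (4.0000, -5.0000, 3.0000)
after link 4: o_4 = (2.5000, -7.0000, 0.4019)
after link 5: o_5 = (3.3660, -7.0000, -0.0981)
after link 6: o_6 = (5.5311, -8.5000, -4.3481)

5.531 -8.500 -4.348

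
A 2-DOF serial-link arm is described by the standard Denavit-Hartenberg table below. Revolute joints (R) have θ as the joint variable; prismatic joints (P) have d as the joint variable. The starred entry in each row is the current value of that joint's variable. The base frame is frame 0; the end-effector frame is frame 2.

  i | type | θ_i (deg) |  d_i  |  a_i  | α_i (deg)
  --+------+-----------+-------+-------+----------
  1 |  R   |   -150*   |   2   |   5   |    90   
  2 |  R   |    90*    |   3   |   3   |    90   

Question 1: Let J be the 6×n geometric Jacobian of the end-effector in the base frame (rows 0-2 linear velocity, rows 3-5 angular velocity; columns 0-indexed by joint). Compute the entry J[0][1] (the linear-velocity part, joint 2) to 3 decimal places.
axis z_1 = (-0.5000,0.8660,0.0000); lever o_n−o_1 = (-1.5000,2.5981,3.0000)
cross product → J_v[:, 1] = (2.5981,1.5000,0.0000)
J_ω[:, 1] = z_1
entry J[0][1] = 2.5981

2.598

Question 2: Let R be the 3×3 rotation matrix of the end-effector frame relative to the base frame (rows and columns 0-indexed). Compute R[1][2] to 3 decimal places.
End-effector z-axis (col 2 of R) = (-0.8660,-0.5000,-0.0000)
R[1][2] = -0.5000

-0.500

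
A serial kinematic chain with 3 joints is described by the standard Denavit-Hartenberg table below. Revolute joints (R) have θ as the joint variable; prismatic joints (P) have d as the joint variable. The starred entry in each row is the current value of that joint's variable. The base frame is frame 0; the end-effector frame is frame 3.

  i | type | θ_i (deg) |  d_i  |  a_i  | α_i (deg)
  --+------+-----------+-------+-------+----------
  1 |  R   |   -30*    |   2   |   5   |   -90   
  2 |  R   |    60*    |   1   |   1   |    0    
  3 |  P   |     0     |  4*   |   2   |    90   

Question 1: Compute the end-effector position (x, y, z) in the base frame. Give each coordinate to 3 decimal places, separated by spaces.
8.129 1.080 -0.598

after link 1: o_1 = (4.3301, -2.5000, 2.0000)
after link 2: o_2 = (5.2631, -1.8840, 1.1340)
after link 3: o_3 = (8.1292, 1.0801, -0.5981)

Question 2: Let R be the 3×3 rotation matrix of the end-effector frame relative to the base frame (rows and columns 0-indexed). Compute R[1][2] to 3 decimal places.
End-effector z-axis (col 2 of R) = (0.7500,-0.4330,0.5000)
R[1][2] = -0.4330

-0.433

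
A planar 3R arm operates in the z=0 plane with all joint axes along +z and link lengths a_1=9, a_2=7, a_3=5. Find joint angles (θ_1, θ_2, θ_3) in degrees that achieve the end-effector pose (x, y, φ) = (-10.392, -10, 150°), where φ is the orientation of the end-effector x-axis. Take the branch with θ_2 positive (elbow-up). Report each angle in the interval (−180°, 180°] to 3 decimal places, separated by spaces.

wrist centre = target − a_3·(cos φ, sin φ) = (-6.0619, -12.5000)
cos θ_2 = (192.9963−9²−7²)/(2·9·7) = 0.5000; θ_2 = 60.0019° (elbow-up)
β = atan2(-12.5000,-6.0619) = -115.8711°; ψ = atan2(6.0623,12.4998) = 25.8730°
θ_1 = β − ψ = -141.7441°
θ_3 = φ − θ_1 − θ_2 = -128.2579° (wrapped to (-180°,180°])

-141.744 60.002 -128.258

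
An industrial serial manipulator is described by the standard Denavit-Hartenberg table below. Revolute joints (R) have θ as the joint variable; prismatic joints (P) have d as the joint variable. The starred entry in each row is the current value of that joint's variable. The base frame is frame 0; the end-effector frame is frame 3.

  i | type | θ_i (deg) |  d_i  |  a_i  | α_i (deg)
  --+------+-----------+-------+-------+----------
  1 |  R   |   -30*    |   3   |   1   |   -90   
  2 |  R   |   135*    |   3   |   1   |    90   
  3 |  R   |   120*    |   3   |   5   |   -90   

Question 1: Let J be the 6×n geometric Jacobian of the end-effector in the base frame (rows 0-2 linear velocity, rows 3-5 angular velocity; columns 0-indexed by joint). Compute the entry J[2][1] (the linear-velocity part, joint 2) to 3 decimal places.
-3.182

axis z_1 = (0.5000,0.8660,0.0000); lever o_n−o_1 = (6.4207,4.7571,-1.0607)
cross product → J_v[:, 1] = (-0.9186,0.5303,-3.1820)
J_ω[:, 1] = z_1
entry J[2][1] = -3.1820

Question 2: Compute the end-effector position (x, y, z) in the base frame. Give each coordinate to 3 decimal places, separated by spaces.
7.287 4.257 1.939

after link 1: o_1 = (0.8660, -0.5000, 3.0000)
after link 2: o_2 = (1.7537, 2.4516, 2.2929)
after link 3: o_3 = (7.2868, 4.2571, 1.9393)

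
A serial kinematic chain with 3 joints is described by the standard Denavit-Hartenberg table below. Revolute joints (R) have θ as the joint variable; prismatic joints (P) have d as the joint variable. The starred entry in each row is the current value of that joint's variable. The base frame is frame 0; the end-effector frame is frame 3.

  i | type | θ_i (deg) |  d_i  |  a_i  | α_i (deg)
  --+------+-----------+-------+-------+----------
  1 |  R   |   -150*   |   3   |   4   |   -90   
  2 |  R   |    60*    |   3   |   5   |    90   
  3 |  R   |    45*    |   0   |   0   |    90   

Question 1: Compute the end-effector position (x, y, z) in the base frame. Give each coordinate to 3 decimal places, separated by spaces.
after link 1: o_1 = (-3.4641, -2.0000, 3.0000)
after link 2: o_2 = (-4.1292, -5.8481, -1.3301)
after link 3: o_3 = (-4.1292, -5.8481, -1.3301)

-4.129 -5.848 -1.330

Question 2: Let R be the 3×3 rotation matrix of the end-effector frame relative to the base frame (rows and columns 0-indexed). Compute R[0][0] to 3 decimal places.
End-effector x-axis (col 0 of R) = (0.0474,-0.7891,-0.6124)
R[0][0] = 0.0474

0.047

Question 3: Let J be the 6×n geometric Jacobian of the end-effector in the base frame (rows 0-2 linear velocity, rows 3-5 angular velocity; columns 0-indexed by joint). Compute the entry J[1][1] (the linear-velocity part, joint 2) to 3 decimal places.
2.165

axis z_1 = (0.5000,-0.8660,0.0000); lever o_n−o_1 = (-0.6651,-3.8481,-4.3301)
cross product → J_v[:, 1] = (3.7500,2.1651,-2.5000)
J_ω[:, 1] = z_1
entry J[1][1] = 2.1651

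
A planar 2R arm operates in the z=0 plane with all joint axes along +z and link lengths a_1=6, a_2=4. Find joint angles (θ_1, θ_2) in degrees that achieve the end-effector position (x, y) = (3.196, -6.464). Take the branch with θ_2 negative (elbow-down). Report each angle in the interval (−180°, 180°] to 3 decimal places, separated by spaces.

-30.000 -90.003

cos θ_2 = (51.9977−6²−4²)/(2·6·4) = -0.0000; θ_2 = -90.0027° (elbow-down)
β = atan2(-6.4640,3.1960) = -63.6908°; ψ = atan2(-4.0000,5.9998) = -33.6909°
θ_1 = β − ψ = -29.9999°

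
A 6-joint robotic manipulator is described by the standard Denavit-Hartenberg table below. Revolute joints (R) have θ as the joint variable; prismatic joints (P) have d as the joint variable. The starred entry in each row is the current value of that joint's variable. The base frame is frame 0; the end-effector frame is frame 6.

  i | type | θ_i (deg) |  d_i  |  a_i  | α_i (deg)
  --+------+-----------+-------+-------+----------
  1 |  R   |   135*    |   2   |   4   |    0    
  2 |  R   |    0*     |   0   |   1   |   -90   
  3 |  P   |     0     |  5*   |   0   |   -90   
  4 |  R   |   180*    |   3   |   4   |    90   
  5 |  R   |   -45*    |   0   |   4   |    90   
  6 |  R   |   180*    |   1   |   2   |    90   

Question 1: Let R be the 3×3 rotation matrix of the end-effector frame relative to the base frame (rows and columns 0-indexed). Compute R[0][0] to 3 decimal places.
-0.500

End-effector x-axis (col 0 of R) = (-0.5000,0.5000,-0.7071)
R[0][0] = -0.5000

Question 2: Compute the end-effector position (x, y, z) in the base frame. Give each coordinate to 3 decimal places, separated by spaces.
after link 1: o_1 = (-2.8284, 2.8284, 2.0000)
after link 2: o_2 = (-3.5355, 3.5355, 2.0000)
after link 3: o_3 = (-7.0711, 0.0000, 2.0000)
after link 4: o_4 = (-4.2426, -2.8284, -1.0000)
after link 5: o_5 = (-2.2426, -4.8284, 1.8284)
after link 6: o_6 = (-3.7426, -3.3284, 1.1213)

-3.743 -3.328 1.121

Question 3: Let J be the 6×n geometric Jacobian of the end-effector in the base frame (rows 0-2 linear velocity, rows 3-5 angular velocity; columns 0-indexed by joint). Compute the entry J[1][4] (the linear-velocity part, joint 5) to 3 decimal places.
axis z_4 = (0.7071,0.7071,-0.0000); lever o_n−o_4 = (0.5000,-0.5000,2.1213)
cross product → J_v[:, 4] = (1.5000,-1.5000,-0.7071)
J_ω[:, 4] = z_4
entry J[1][4] = -1.5000

-1.500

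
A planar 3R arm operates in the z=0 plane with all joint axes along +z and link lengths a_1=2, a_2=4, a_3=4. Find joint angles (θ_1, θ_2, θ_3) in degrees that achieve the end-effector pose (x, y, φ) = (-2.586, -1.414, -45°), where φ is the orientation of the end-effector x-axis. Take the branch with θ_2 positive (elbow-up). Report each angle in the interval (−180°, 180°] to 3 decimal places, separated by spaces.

135.009 44.985 135.006

wrist centre = target − a_3·(cos φ, sin φ) = (-5.4144, 1.4144)
cos θ_2 = (31.3166−2²−4²)/(2·2·4) = 0.7073; θ_2 = 44.9852° (elbow-up)
β = atan2(1.4144,-5.4144) = 165.3596°; ψ = atan2(2.8277,4.8292) = 30.3510°
θ_1 = β − ψ = 135.0087°
θ_3 = φ − θ_1 − θ_2 = 135.0061° (wrapped to (-180°,180°])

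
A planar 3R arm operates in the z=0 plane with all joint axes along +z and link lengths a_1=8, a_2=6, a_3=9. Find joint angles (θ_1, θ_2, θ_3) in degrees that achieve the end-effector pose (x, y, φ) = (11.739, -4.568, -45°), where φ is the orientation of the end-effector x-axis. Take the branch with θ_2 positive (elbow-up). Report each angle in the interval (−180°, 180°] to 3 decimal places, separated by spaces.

-29.995 135.001 -150.006

wrist centre = target − a_3·(cos φ, sin φ) = (5.3750, 1.7960)
cos θ_2 = (32.1165−8²−6²)/(2·8·6) = -0.7071; θ_2 = 135.0010° (elbow-up)
β = atan2(1.7960,5.3750) = 18.4760°; ψ = atan2(4.2426,3.7573) = 48.4714°
θ_1 = β − ψ = -29.9954°
θ_3 = φ − θ_1 − θ_2 = -150.0057° (wrapped to (-180°,180°])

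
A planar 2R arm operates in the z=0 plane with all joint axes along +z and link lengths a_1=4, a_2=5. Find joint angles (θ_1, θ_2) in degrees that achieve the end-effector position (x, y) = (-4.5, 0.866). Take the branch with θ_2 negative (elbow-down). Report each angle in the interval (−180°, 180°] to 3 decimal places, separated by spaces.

-120.000 -120.000

cos θ_2 = (21.0000−4²−5²)/(2·4·5) = -0.5000; θ_2 = -120.0001° (elbow-down)
β = atan2(0.8660,-4.5000) = 169.1069°; ψ = atan2(-4.3301,1.5000) = -70.8934°
θ_1 = β − ψ = 240.0004°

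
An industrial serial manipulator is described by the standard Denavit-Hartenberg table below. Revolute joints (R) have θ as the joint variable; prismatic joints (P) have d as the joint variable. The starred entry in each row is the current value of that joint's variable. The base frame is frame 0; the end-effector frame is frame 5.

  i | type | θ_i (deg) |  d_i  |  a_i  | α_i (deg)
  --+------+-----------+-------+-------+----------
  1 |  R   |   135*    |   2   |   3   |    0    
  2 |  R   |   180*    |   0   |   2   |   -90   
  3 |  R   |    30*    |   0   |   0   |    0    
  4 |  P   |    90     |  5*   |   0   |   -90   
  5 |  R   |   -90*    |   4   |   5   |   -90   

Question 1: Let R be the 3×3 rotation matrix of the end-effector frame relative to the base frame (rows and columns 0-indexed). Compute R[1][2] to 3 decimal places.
0.354

End-effector z-axis (col 2 of R) = (-0.3536,0.3536,-0.8660)
R[1][2] = 0.3536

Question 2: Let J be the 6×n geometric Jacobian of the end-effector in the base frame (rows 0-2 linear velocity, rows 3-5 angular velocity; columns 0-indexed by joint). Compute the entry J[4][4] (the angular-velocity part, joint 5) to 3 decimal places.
axis z_4 = (-0.6124,0.6124,0.5000); lever o_n−o_4 = (1.0860,5.9850,2.0000)
cross product → J_v[:, 4] = (-1.7678,1.7678,-4.3301)
J_ω[:, 4] = z_4
entry J[4][4] = 0.6124

0.612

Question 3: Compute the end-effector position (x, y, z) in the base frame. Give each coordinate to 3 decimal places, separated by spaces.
3.914 10.228 4.000

after link 1: o_1 = (-2.1213, 2.1213, 2.0000)
after link 2: o_2 = (-0.7071, 0.7071, 2.0000)
after link 3: o_3 = (-0.7071, 0.7071, 2.0000)
after link 4: o_4 = (2.8284, 4.2426, 2.0000)
after link 5: o_5 = (3.9145, 10.2277, 4.0000)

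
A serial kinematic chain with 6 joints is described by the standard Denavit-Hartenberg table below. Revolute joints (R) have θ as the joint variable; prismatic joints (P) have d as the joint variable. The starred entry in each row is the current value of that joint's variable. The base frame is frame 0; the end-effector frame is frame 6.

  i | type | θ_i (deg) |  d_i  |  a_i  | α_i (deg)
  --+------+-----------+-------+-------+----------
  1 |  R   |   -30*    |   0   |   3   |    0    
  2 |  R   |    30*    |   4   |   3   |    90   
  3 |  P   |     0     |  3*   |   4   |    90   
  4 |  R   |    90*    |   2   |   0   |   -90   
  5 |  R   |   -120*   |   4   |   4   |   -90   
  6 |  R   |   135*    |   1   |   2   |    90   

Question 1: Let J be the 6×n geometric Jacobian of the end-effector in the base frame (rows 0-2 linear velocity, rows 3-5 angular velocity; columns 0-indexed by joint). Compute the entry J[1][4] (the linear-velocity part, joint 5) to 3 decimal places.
axis z_4 = (-1.0000,-0.0000,-0.0000); lever o_n−o_4 = (-2.5858,0.4269,-2.7394)
cross product → J_v[:, 4] = (0.0000,-2.7394,-0.4269)
J_ω[:, 4] = z_4
entry J[1][4] = -2.7394

-2.739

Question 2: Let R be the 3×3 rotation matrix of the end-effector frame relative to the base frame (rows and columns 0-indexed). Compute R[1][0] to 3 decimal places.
-0.354

End-effector x-axis (col 0 of R) = (0.7071,-0.3536,0.6124)
R[1][0] = -0.3536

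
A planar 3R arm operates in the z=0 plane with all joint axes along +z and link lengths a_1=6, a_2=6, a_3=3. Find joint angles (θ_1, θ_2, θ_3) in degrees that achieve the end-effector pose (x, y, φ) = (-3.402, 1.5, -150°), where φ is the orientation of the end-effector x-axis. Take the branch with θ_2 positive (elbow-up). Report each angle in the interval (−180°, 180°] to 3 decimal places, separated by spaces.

30.001 150.000 29.999

wrist centre = target − a_3·(cos φ, sin φ) = (-0.8039, 3.0000)
cos θ_2 = (9.6463−6²−6²)/(2·6·6) = -0.8660; θ_2 = 149.9998° (elbow-up)
β = atan2(3.0000,-0.8039) = 105.0014°; ψ = atan2(3.0000,0.8039) = 74.9999°
θ_1 = β − ψ = 30.0015°
θ_3 = φ − θ_1 − θ_2 = 29.9987° (wrapped to (-180°,180°])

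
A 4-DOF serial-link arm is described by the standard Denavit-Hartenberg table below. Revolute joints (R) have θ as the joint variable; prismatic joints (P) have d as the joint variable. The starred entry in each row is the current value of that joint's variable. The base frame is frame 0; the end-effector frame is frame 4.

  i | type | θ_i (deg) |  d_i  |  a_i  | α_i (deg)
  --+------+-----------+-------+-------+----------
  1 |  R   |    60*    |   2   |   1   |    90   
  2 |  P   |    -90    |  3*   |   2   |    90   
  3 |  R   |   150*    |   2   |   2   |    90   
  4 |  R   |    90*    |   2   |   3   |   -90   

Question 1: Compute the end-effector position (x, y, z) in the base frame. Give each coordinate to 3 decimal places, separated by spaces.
2.964 -6.330 0.732

after link 1: o_1 = (0.5000, 0.8660, 2.0000)
after link 2: o_2 = (3.0981, -0.6340, 0.0000)
after link 3: o_3 = (2.9641, -2.8660, 1.7321)
after link 4: o_4 = (2.9641, -6.3301, 0.7321)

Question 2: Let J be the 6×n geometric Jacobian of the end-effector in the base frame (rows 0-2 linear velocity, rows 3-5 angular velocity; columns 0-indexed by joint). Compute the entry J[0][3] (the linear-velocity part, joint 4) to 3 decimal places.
axis z_3 = (0.7500,-0.4330,-0.5000); lever o_n−o_3 = (-0.0000,-3.4641,-1.0000)
cross product → J_v[:, 3] = (-1.2990,0.7500,-2.5981)
J_ω[:, 3] = z_3
entry J[0][3] = -1.2990

-1.299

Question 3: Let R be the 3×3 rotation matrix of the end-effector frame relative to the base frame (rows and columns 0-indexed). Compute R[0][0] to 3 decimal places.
End-effector x-axis (col 0 of R) = (-0.5000,-0.8660,0.0000)
R[0][0] = -0.5000

-0.500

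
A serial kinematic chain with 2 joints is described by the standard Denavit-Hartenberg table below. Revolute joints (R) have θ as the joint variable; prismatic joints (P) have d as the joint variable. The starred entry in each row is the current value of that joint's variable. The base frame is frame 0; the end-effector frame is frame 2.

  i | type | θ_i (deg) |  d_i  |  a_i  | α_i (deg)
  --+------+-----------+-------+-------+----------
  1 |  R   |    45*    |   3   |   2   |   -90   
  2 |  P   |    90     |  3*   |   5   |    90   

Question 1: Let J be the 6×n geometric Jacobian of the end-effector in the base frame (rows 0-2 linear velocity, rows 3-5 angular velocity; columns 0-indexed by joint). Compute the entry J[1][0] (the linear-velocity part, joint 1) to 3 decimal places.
axis z_0 = ẑ; lever o_n−o_0 = (-0.7071,3.5355,-2.0000)
cross product → J_v[:, 0] = (-3.5355,-0.7071,0.0000)
J_ω[:, 0] = z_0
entry J[1][0] = -0.7071

-0.707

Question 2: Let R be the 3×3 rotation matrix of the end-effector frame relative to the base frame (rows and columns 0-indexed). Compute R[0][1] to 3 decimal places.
End-effector y-axis (col 1 of R) = (-0.7071,0.7071,0.0000)
R[0][1] = -0.7071

-0.707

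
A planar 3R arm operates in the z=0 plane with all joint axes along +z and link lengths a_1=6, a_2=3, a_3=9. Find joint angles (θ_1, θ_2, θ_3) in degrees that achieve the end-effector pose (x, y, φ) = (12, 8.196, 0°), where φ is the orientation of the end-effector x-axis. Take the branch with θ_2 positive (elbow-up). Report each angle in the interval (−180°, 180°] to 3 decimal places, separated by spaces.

59.997 30.008 -90.005

wrist centre = target − a_3·(cos φ, sin φ) = (3.0000, 8.1960)
cos θ_2 = (76.1744−6²−3²)/(2·6·3) = 0.8660; θ_2 = 30.0080° (elbow-up)
β = atan2(8.1960,3.0000) = 69.8957°; ψ = atan2(1.5004,8.5979) = 9.8987°
θ_1 = β − ψ = 59.9971°
θ_3 = φ − θ_1 − θ_2 = -90.0050° (wrapped to (-180°,180°])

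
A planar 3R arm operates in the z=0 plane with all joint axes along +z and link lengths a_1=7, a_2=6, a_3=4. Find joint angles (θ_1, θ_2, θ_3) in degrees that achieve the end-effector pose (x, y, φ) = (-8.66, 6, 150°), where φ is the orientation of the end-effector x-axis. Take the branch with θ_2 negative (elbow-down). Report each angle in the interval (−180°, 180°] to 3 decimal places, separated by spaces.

-165.179 -120.002 75.181

wrist centre = target − a_3·(cos φ, sin φ) = (-5.1959, 4.0000)
cos θ_2 = (42.9974−7²−6²)/(2·7·6) = -0.5000; θ_2 = -120.0021° (elbow-down)
β = atan2(4.0000,-5.1959) = 142.4096°; ψ = atan2(-5.1960,3.9998) = -52.4116°
θ_1 = β − ψ = 194.8212°
θ_3 = φ − θ_1 − θ_2 = 75.1809° (wrapped to (-180°,180°])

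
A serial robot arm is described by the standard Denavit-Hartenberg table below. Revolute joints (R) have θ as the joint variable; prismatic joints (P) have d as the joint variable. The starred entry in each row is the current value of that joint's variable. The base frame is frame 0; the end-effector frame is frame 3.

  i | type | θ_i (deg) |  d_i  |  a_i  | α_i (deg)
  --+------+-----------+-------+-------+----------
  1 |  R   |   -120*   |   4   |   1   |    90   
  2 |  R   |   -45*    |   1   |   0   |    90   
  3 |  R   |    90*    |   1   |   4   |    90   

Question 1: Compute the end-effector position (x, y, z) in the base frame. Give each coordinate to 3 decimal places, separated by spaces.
after link 1: o_1 = (-0.5000, -0.8660, 4.0000)
after link 2: o_2 = (-1.3660, -0.3660, 4.0000)
after link 3: o_3 = (-4.4766, 2.2463, 3.2929)

-4.477 2.246 3.293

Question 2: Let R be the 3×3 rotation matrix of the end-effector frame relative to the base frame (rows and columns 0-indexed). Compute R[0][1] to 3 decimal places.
0.354

End-effector y-axis (col 1 of R) = (0.3536,0.6124,-0.7071)
R[0][1] = 0.3536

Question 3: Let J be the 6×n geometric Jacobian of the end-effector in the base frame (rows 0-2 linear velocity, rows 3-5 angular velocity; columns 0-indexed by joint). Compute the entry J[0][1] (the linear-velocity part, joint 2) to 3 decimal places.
axis z_1 = (-0.8660,0.5000,0.0000); lever o_n−o_1 = (-3.9766,3.1124,-0.7071)
cross product → J_v[:, 1] = (-0.3536,-0.6124,-0.7071)
J_ω[:, 1] = z_1
entry J[0][1] = -0.3536

-0.354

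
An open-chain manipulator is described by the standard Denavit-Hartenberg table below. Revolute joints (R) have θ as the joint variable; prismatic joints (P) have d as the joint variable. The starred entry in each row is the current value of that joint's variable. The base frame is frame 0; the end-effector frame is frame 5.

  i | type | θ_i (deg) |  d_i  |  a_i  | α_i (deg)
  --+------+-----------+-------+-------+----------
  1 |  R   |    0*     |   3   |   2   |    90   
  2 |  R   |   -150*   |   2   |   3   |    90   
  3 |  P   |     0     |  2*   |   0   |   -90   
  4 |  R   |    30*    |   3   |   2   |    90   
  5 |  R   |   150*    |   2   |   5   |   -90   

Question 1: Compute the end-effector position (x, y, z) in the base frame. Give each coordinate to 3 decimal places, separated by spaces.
-2.165 -7.500 6.250

after link 1: o_1 = (2.0000, 0.0000, 3.0000)
after link 2: o_2 = (-0.5981, -2.0000, 1.5000)
after link 3: o_3 = (-1.5981, -2.0000, 3.2321)
after link 4: o_4 = (-2.5981, -5.0000, 1.5000)
after link 5: o_5 = (-2.1651, -7.5000, 6.2500)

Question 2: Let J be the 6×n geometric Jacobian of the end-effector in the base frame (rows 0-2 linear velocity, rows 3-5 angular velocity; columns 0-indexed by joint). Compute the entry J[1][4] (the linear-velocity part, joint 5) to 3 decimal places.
4.330

axis z_4 = (-0.8660,-0.0000,0.5000); lever o_n−o_4 = (0.4330,-2.5000,4.7500)
cross product → J_v[:, 4] = (1.2500,4.3301,2.1651)
J_ω[:, 4] = z_4
entry J[1][4] = 4.3301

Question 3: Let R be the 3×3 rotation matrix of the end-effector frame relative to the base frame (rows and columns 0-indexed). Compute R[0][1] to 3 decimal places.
End-effector y-axis (col 1 of R) = (0.8660,0.0000,-0.5000)
R[0][1] = 0.8660

0.866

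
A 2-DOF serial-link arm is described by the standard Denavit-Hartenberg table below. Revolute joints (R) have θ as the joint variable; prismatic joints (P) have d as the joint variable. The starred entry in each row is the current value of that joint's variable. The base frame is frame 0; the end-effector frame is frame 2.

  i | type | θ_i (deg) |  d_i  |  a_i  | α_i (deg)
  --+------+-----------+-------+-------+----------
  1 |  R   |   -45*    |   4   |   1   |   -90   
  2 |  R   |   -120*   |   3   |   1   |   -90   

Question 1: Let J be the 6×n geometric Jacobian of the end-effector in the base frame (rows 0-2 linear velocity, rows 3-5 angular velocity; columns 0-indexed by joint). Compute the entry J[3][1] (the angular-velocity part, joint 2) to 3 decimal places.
axis z_1 = (0.7071,0.7071,0.0000); lever o_n−o_1 = (1.7678,2.4749,0.8660)
cross product → J_v[:, 1] = (0.6124,-0.6124,0.5000)
J_ω[:, 1] = z_1
entry J[3][1] = 0.7071

0.707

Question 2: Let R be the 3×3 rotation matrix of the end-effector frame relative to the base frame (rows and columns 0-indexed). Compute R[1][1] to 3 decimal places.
-0.707

End-effector y-axis (col 1 of R) = (-0.7071,-0.7071,-0.0000)
R[1][1] = -0.7071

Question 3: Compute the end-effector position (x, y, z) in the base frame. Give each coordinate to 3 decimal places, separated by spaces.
after link 1: o_1 = (0.7071, -0.7071, 4.0000)
after link 2: o_2 = (2.4749, 1.7678, 4.8660)

2.475 1.768 4.866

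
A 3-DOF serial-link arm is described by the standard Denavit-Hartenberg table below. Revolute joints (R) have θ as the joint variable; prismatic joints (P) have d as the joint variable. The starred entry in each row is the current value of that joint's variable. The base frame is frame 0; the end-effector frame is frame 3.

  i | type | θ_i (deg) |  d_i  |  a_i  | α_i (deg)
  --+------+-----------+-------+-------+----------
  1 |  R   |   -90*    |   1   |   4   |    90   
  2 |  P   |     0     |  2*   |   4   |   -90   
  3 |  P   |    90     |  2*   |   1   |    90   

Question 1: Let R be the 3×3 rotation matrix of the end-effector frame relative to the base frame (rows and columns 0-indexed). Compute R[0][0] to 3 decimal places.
1.000

End-effector x-axis (col 0 of R) = (1.0000,0.0000,0.0000)
R[0][0] = 1.0000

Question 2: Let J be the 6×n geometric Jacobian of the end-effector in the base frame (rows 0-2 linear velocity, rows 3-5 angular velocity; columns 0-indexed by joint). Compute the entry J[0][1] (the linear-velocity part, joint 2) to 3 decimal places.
-1.000

prismatic axis z_1 = (-1.0000,-0.0000,0.0000)
J_v[:, 1] = z_1; J_ω[:, 1] = (0,0,0)
entry J[0][1] = -1.0000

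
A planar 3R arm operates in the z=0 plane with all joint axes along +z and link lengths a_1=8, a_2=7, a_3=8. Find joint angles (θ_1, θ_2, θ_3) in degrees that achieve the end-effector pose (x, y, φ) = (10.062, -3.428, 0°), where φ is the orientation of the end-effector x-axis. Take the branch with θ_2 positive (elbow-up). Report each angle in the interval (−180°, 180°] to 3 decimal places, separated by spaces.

-120.001 150.002 -30.001

wrist centre = target − a_3·(cos φ, sin φ) = (2.0620, -3.4280)
cos θ_2 = (16.0030−8²−7²)/(2·8·7) = -0.8660; θ_2 = 150.0022° (elbow-up)
β = atan2(-3.4280,2.0620) = -58.9724°; ψ = atan2(3.4998,1.9377) = 61.0284°
θ_1 = β − ψ = -120.0008°
θ_3 = φ − θ_1 − θ_2 = -30.0014° (wrapped to (-180°,180°])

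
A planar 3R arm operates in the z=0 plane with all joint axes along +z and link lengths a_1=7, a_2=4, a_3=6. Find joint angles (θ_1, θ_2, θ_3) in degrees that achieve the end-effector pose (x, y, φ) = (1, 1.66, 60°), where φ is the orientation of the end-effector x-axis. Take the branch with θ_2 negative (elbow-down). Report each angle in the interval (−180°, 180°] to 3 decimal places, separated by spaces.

wrist centre = target − a_3·(cos φ, sin φ) = (-2.0000, -3.5362)
cos θ_2 = (16.5044−7²−4²)/(2·7·4) = -0.8660; θ_2 = -149.9963° (elbow-down)
β = atan2(-3.5362,-2.0000) = -119.4919°; ψ = atan2(-2.0002,3.5360) = -29.4955°
θ_1 = β − ψ = -89.9964°
θ_3 = φ − θ_1 − θ_2 = -60.0073° (wrapped to (-180°,180°])

-89.996 -149.996 -60.007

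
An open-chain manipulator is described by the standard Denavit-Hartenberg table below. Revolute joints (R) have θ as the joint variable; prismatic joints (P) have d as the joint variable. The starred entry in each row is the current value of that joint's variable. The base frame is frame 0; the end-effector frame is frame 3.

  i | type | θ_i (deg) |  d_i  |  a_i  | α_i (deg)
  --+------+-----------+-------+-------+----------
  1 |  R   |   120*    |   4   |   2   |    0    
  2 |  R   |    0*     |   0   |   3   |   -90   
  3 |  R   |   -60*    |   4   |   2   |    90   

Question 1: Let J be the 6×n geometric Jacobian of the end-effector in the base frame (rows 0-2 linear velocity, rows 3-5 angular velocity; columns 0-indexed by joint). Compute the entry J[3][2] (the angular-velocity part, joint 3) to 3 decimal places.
-0.866

axis z_2 = (-0.8660,-0.5000,0.0000); lever o_n−o_2 = (-3.9641,-1.1340,1.7321)
cross product → J_v[:, 2] = (-0.8660,1.5000,-1.0000)
J_ω[:, 2] = z_2
entry J[3][2] = -0.8660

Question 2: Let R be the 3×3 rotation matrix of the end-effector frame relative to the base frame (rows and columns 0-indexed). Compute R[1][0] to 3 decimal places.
0.433

End-effector x-axis (col 0 of R) = (-0.2500,0.4330,0.8660)
R[1][0] = 0.4330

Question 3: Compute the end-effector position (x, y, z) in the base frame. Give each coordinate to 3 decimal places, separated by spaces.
-6.464 3.196 5.732

after link 1: o_1 = (-1.0000, 1.7321, 4.0000)
after link 2: o_2 = (-2.5000, 4.3301, 4.0000)
after link 3: o_3 = (-6.4641, 3.1962, 5.7321)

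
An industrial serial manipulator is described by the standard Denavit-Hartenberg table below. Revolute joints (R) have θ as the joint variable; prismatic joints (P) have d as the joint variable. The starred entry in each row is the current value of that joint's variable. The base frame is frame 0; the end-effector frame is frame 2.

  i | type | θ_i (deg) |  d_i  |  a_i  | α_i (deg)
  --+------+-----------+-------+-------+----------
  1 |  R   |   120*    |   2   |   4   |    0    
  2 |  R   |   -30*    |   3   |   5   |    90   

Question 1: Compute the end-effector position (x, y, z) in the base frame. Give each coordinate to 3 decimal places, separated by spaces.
-2.000 8.464 5.000

after link 1: o_1 = (-2.0000, 3.4641, 2.0000)
after link 2: o_2 = (-2.0000, 8.4641, 5.0000)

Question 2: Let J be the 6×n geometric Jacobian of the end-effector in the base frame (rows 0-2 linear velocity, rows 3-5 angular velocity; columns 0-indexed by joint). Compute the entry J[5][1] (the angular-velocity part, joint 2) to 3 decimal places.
1.000

axis z_1 = (0.0000,0.0000,1.0000); lever o_n−o_1 = (0.0000,5.0000,3.0000)
cross product → J_v[:, 1] = (-5.0000,0.0000,0.0000)
J_ω[:, 1] = z_1
entry J[5][1] = 1.0000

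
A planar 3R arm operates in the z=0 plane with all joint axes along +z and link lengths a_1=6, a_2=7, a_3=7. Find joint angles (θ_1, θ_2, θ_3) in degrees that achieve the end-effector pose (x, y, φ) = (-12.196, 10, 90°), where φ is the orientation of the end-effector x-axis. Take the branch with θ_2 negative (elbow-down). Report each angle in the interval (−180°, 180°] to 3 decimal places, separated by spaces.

-177.636 -30.005 -62.359

wrist centre = target − a_3·(cos φ, sin φ) = (-12.1960, 3.0000)
cos θ_2 = (157.7424−6²−7²)/(2·6·7) = 0.8660; θ_2 = -30.0051° (elbow-down)
β = atan2(3.0000,-12.1960) = 166.1806°; ψ = atan2(-3.5005,12.0619) = -16.1835°
θ_1 = β − ψ = 182.3641°
θ_3 = φ − θ_1 − θ_2 = -62.3591° (wrapped to (-180°,180°])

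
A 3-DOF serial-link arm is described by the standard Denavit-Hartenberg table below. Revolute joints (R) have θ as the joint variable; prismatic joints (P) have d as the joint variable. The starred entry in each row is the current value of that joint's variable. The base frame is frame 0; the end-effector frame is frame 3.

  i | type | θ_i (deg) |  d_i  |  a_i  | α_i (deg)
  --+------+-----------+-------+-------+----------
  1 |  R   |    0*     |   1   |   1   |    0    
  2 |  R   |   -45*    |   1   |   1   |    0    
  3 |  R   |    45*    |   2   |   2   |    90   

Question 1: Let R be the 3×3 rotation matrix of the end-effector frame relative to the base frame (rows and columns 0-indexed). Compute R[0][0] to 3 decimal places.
1.000

End-effector x-axis (col 0 of R) = (1.0000,0.0000,0.0000)
R[0][0] = 1.0000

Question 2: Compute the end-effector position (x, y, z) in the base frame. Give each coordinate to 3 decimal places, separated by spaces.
after link 1: o_1 = (1.0000, 0.0000, 1.0000)
after link 2: o_2 = (1.7071, -0.7071, 2.0000)
after link 3: o_3 = (3.7071, -0.7071, 4.0000)

3.707 -0.707 4.000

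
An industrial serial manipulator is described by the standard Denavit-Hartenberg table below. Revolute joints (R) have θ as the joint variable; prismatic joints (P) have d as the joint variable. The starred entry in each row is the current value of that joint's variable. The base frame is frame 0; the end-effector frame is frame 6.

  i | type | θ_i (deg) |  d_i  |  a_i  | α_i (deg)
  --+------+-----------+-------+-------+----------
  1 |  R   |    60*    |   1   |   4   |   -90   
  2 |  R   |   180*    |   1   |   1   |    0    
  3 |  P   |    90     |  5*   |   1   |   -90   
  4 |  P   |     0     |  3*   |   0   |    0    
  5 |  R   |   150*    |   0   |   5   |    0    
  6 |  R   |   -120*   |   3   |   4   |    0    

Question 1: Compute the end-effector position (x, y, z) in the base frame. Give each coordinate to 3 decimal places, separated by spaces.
3.201 8.544 1.134

after link 1: o_1 = (2.0000, 3.4641, 1.0000)
after link 2: o_2 = (0.6340, 3.0981, 1.0000)
after link 3: o_3 = (-3.6962, 5.5981, 2.0000)
after link 4: o_4 = (-2.1962, 8.1962, 2.0000)
after link 5: o_5 = (-0.0311, 6.9462, -2.3301)
after link 6: o_6 = (3.2010, 8.5442, 1.1340)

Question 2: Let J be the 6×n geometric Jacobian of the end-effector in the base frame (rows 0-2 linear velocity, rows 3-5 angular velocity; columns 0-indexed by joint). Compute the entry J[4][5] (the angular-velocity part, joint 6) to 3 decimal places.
0.866

axis z_5 = (0.5000,0.8660,0.0000); lever o_n−o_5 = (3.2321,1.5981,3.4641)
cross product → J_v[:, 5] = (3.0000,-1.7321,-2.0000)
J_ω[:, 5] = z_5
entry J[4][5] = 0.8660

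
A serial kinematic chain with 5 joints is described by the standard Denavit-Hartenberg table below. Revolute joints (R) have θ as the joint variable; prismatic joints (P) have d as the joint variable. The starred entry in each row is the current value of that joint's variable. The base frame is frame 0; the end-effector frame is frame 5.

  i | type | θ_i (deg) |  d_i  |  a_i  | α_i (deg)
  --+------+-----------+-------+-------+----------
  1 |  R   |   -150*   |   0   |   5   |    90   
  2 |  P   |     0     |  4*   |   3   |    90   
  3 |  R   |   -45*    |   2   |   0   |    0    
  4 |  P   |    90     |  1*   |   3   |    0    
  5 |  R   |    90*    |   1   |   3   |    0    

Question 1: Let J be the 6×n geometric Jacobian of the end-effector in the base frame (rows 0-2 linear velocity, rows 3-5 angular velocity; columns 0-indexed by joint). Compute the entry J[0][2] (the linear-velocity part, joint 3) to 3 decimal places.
axis z_2 = (-0.0000,0.0000,-1.0000); lever o_n−o_2 = (-2.1213,3.6742,-4.0000)
cross product → J_v[:, 2] = (3.6742,2.1213,0.0000)
J_ω[:, 2] = z_2
entry J[0][2] = 3.6742

3.674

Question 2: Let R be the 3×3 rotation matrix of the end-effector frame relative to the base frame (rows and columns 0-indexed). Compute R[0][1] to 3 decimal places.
End-effector y-axis (col 1 of R) = (0.9659,-0.2588,-0.0000)
R[0][1] = 0.9659

0.966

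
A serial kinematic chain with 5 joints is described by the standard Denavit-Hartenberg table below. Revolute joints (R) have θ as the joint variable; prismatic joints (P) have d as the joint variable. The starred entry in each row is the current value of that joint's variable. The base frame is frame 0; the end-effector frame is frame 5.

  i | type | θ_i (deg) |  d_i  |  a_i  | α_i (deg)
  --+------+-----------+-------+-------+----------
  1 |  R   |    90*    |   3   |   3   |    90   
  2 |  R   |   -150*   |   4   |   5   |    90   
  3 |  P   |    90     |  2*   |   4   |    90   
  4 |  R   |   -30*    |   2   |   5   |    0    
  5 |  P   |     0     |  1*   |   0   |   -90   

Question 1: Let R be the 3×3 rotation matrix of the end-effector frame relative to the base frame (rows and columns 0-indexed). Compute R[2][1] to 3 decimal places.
0.500

End-effector y-axis (col 1 of R) = (0.0000,0.8660,0.5000)
R[2][1] = 0.5000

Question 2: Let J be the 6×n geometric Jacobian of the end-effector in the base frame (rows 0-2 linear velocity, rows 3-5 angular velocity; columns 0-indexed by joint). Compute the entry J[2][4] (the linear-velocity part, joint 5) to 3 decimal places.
-0.500

prismatic axis z_4 = (-0.0000,-0.8660,-0.5000)
J_v[:, 4] = z_4; J_ω[:, 4] = (0,0,0)
entry J[2][4] = -0.5000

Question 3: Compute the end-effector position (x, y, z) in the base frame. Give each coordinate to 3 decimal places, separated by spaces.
12.330 -3.678 -1.433

after link 1: o_1 = (0.0000, 3.0000, 3.0000)
after link 2: o_2 = (4.0000, -1.3301, 0.5000)
after link 3: o_3 = (8.0000, -2.3301, 2.2321)
after link 4: o_4 = (12.3301, -2.8122, -0.9330)
after link 5: o_5 = (12.3301, -3.6782, -1.4330)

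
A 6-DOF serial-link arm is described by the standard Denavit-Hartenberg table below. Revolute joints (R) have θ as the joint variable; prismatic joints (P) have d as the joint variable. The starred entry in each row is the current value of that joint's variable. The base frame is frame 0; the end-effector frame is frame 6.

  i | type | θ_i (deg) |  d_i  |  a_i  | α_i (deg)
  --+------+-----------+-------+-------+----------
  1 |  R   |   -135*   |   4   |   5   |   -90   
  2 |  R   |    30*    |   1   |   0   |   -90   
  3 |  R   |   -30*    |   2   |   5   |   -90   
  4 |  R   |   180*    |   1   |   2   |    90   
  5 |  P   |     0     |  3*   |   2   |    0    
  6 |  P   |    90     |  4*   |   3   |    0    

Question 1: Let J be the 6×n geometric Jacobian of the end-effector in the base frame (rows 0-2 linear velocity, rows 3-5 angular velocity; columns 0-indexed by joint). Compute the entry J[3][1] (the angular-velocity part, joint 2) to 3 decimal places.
0.707

axis z_1 = (0.7071,-0.7071,0.0000); lever o_n−o_1 = (-4.9117,-2.1340,2.8971)
cross product → J_v[:, 1] = (-2.0486,-2.0486,-4.9821)
J_ω[:, 1] = z_1
entry J[3][1] = 0.7071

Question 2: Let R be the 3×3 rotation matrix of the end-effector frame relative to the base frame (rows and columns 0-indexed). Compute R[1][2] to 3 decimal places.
-0.354

End-effector z-axis (col 2 of R) = (-0.3536,-0.3536,0.8660)
R[1][2] = -0.3536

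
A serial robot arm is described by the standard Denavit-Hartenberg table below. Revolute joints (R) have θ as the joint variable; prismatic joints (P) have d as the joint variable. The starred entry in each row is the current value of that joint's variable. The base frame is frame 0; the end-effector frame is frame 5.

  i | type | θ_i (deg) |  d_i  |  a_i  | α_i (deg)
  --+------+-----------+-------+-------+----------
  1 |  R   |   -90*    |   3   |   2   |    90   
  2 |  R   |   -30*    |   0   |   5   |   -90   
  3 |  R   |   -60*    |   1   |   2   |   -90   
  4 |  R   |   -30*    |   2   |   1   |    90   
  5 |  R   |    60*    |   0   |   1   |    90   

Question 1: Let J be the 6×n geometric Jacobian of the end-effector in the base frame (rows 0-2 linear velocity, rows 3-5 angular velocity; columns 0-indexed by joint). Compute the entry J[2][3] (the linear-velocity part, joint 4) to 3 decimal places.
axis z_3 = (0.5000,-0.7500,-0.4330); lever o_n−o_3 = (0.3080,-3.0870,-0.9163)
cross product → J_v[:, 3] = (-0.6495,0.3248,-1.3125)
J_ω[:, 3] = z_3
entry J[2][3] = -1.3125

-1.313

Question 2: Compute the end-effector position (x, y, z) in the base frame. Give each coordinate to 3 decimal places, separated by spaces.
after link 1: o_1 = (0.0000, -2.0000, 3.0000)
after link 2: o_2 = (0.0000, -6.3301, 0.5000)
after link 3: o_3 = (-1.7321, -7.6962, 0.8660)
after link 4: o_4 = (-1.4821, -9.8212, 0.2165)
after link 5: o_5 = (-1.4240, -10.7832, -0.0502)

-1.424 -10.783 -0.050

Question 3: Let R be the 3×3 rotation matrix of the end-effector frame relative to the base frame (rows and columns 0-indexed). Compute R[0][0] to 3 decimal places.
End-effector x-axis (col 0 of R) = (0.0580,-0.9620,-0.2667)
R[0][0] = 0.0580

0.058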